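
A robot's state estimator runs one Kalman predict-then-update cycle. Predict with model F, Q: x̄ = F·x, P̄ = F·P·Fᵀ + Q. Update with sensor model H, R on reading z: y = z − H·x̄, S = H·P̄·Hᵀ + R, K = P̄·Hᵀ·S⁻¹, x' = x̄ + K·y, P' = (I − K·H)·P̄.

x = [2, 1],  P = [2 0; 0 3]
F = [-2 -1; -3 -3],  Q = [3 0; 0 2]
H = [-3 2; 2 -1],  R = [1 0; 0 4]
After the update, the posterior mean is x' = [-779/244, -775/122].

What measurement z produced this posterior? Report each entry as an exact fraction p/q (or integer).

z = [-3, 1]

x̄ = F·x = [-5, -9]
P̄ = F·P·Fᵀ + Q = [14 21; 21 47]
S = H·P̄·Hᵀ + R = [63 -31; -31 23]
K = P̄·Hᵀ·S⁻¹ = [217/488 441/488; 279/244 323/244]
x' − x̄ = [441/244, 323/122] = K·y
y = (KᵀK)⁻¹·Kᵀ·(x' − x̄) = [0, 2]
z = y + H·x̄ = [0, 2] + [-3, -1] = [-3, 1]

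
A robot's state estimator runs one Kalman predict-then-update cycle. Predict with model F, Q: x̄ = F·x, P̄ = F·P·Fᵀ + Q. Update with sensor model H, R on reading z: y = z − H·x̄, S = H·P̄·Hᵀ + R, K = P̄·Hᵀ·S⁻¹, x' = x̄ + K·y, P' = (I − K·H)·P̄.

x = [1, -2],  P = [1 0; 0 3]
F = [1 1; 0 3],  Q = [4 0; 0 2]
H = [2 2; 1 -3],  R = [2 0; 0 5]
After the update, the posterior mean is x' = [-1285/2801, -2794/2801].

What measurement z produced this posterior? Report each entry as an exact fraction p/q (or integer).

x̄ = F·x = [-1, -6]
P̄ = F·P·Fᵀ + Q = [8 9; 9 29]
S = H·P̄·Hᵀ + R = [222 -194; -194 220]
K = P̄·Hᵀ·S⁻¹ = [1897/5602 1189/5602; 397/2801 -643/2801]
x' − x̄ = [1516/2801, 14012/2801] = K·y
y = (KᵀK)⁻¹·Kᵀ·(x' − x̄) = [11, -15]
z = y + H·x̄ = [11, -15] + [-14, 17] = [-3, 2]

z = [-3, 2]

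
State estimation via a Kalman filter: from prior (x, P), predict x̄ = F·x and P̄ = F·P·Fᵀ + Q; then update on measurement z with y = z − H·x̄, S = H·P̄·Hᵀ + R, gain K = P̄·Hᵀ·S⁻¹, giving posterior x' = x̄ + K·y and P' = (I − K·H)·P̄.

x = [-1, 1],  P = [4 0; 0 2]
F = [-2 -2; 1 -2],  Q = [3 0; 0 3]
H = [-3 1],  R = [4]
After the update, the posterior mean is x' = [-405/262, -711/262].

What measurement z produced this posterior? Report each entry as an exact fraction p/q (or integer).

x̄ = F·x = [0, -3]
P̄ = F·P·Fᵀ + Q = [27 0; 0 15]
S = H·P̄·Hᵀ + R = [262]
K = P̄·Hᵀ·S⁻¹ = [-81/262; 15/262]
x' − x̄ = [-405/262, 75/262] = K·y
y = (KᵀK)⁻¹·Kᵀ·(x' − x̄) = [5]
z = y + H·x̄ = [5] + [-3] = [2]

z = [2]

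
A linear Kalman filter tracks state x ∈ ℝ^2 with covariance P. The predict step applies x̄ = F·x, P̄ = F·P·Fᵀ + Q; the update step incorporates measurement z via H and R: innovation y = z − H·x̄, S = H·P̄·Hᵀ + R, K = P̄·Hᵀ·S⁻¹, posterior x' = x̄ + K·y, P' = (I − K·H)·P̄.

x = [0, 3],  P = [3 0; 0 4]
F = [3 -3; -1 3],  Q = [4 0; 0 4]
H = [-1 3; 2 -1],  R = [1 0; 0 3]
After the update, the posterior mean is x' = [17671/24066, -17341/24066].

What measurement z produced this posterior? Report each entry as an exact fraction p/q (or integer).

z = [-3, 2]

x̄ = F·x = [-9, 9]
P̄ = F·P·Fᵀ + Q = [67 -45; -45 43]
S = H·P̄·Hᵀ + R = [725 -578; -578 494]
K = P̄·Hᵀ·S⁻¹ = [1837/12033 13019/24066; 4541/12033 4147/24066]
x' − x̄ = [234265/24066, -233935/24066] = K·y
y = (KᵀK)⁻¹·Kᵀ·(x' − x̄) = [-39, 29]
z = y + H·x̄ = [-39, 29] + [36, -27] = [-3, 2]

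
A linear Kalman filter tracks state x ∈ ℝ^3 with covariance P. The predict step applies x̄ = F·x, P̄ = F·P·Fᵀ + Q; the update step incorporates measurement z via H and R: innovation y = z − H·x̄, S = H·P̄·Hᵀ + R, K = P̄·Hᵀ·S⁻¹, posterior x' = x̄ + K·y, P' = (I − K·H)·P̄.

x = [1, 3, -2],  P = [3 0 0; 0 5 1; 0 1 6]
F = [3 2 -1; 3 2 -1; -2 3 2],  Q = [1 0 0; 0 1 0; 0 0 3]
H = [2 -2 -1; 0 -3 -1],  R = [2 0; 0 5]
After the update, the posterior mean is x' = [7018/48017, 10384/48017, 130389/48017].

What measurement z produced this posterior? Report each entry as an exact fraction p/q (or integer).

x̄ = F·x = [11, 11, 3]
P̄ = F·P·Fᵀ + Q = [50 49 1; 49 50 1; 1 1 96]
S = H·P̄·Hᵀ + R = [106 105; 105 557]
K = P̄·Hᵀ·S⁻¹ = [16097/48017 -15793/48017; 14184/48017 -15691/48017; -43077/48017 -414/48017]
x' − x̄ = [-521169/48017, -517803/48017, -13662/48017] = K·y
y = (KᵀK)⁻¹·Kᵀ·(x' − x̄) = [0, 33]
z = y + H·x̄ = [0, 33] + [-3, -36] = [-3, -3]

z = [-3, -3]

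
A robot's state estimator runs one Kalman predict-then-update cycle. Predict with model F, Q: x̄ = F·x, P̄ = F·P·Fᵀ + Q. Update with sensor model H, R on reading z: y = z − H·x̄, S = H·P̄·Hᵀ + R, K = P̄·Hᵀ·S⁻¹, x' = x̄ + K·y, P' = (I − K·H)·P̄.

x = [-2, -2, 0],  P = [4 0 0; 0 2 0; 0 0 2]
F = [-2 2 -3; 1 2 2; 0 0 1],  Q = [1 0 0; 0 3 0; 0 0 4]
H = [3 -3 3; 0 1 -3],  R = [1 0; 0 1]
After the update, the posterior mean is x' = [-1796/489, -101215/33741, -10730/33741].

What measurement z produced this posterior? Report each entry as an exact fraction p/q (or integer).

x̄ = F·x = [0, -6, 0]
P̄ = F·P·Fᵀ + Q = [43 -12 -6; -12 23 4; -6 4 6]
S = H·P̄·Hᵀ + R = [685 -57; -57 54]
K = P̄·Hᵀ·S⁻¹ = [40/163 181/489; -1465/11247 2234/33741; -482/11247 -10274/33741]
x' − x̄ = [-1796/489, 101231/33741, -10730/33741] = K·y
y = (KᵀK)⁻¹·Kᵀ·(x' − x̄) = [-21, 4]
z = y + H·x̄ = [-21, 4] + [18, -6] = [-3, -2]

z = [-3, -2]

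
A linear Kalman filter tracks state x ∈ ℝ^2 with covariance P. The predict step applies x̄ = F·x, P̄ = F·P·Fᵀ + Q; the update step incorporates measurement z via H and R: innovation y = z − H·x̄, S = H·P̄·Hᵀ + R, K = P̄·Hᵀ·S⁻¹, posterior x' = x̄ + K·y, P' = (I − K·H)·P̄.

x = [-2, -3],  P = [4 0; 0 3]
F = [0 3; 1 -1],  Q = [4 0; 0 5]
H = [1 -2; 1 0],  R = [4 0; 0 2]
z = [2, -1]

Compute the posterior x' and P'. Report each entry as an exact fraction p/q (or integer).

x' = [-154/109, -1265/763]
P' = [184/109 78/109; 78/109 921/763]

x̄ = F·x = [-9, 1]
P̄ = F·P·Fᵀ + Q = [31 -9; -9 12]
y = z − H·x̄ = [13, 8]
S = H·P̄·Hᵀ + R = [119 49; 49 33]
K = P̄·Hᵀ·S⁻¹ = [7/109 92/109; -324/763 39/109]
x' = x̄ + K·y = [-154/109, -1265/763]
P' = (I − K·H)·P̄ = [184/109 78/109; 78/109 921/763]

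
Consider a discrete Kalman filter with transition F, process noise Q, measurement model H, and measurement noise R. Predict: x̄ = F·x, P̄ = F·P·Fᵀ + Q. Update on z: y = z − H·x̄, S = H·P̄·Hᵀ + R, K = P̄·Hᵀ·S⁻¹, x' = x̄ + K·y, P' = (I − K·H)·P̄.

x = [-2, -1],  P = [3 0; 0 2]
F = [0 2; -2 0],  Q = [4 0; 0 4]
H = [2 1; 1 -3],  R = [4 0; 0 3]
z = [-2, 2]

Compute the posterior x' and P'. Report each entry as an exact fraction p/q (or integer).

x̄ = F·x = [-2, 4]
P̄ = F·P·Fᵀ + Q = [12 0; 0 16]
y = z − H·x̄ = [-2, 16]
S = H·P̄·Hᵀ + R = [68 -24; -24 159]
K = P̄·Hᵀ·S⁻¹ = [342/853 116/853; 116/853 -240/853]
x' = x̄ + K·y = [-534/853, -660/853]
P' = (I − K·H)·P̄ = [636/853 96/853; 96/853 272/853]

x' = [-534/853, -660/853]
P' = [636/853 96/853; 96/853 272/853]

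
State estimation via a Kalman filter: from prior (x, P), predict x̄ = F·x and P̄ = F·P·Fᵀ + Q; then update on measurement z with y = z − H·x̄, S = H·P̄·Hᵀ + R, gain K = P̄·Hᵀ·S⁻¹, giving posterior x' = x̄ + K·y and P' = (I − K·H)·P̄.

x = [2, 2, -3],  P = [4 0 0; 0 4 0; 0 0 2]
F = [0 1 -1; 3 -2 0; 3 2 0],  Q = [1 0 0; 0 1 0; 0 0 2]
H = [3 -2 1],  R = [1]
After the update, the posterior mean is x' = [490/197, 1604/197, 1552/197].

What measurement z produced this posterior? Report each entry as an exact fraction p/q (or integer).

x̄ = F·x = [5, 2, 10]
P̄ = F·P·Fᵀ + Q = [7 -8 8; -8 53 20; 8 20 54]
S = H·P̄·Hᵀ + R = [394]
K = P̄·Hᵀ·S⁻¹ = [45/394; -55/197; 19/197]
x' − x̄ = [-495/197, 1210/197, -418/197] = K·y
y = (KᵀK)⁻¹·Kᵀ·(x' − x̄) = [-22]
z = y + H·x̄ = [-22] + [21] = [-1]

z = [-1]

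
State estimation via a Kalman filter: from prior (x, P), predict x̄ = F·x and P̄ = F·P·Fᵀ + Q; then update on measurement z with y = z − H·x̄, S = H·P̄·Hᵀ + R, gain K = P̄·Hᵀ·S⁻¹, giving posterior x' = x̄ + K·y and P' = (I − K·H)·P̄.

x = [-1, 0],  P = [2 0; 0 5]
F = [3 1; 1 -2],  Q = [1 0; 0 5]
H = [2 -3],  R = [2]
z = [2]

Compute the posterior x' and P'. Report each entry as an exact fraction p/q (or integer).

x' = [-867/389, -834/389]
P' = [5736/389 3784/389; 3784/389 2582/389]

x̄ = F·x = [-3, -1]
P̄ = F·P·Fᵀ + Q = [24 -4; -4 27]
y = z − H·x̄ = [5]
S = H·P̄·Hᵀ + R = [389]
K = P̄·Hᵀ·S⁻¹ = [60/389; -89/389]
x' = x̄ + K·y = [-867/389, -834/389]
P' = (I − K·H)·P̄ = [5736/389 3784/389; 3784/389 2582/389]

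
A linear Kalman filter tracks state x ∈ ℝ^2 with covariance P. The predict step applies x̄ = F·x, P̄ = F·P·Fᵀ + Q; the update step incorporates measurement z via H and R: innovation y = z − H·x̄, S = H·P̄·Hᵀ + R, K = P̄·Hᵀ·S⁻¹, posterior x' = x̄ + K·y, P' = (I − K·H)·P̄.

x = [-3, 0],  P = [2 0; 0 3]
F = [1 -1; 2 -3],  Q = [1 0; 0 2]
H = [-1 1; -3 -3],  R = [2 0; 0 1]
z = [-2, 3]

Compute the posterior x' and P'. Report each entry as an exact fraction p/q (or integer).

x' = [-86/3169, -3204/3169]
P' = [1019/3169 -875/3169; -875/3169 1081/3169]

x̄ = F·x = [-3, -6]
P̄ = F·P·Fᵀ + Q = [6 13; 13 37]
y = z − H·x̄ = [1, -24]
S = H·P̄·Hᵀ + R = [19 -93; -93 622]
K = P̄·Hᵀ·S⁻¹ = [-947/3169 -432/3169; 978/3169 -618/3169]
x' = x̄ + K·y = [-86/3169, -3204/3169]
P' = (I − K·H)·P̄ = [1019/3169 -875/3169; -875/3169 1081/3169]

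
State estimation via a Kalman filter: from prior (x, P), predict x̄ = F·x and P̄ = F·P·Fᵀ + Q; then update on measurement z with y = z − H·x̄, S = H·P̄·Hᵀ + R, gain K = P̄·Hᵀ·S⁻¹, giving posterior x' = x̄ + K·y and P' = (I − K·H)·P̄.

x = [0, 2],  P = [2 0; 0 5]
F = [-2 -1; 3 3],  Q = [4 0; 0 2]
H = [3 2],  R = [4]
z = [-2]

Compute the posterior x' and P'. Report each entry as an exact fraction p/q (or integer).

x' = [-54/31, 166/93]
P' = [524/31 -788/31; -788/31 3644/93]

x̄ = F·x = [-2, 6]
P̄ = F·P·Fᵀ + Q = [17 -27; -27 65]
y = z − H·x̄ = [-8]
S = H·P̄·Hᵀ + R = [93]
K = P̄·Hᵀ·S⁻¹ = [-1/31; 49/93]
x' = x̄ + K·y = [-54/31, 166/93]
P' = (I − K·H)·P̄ = [524/31 -788/31; -788/31 3644/93]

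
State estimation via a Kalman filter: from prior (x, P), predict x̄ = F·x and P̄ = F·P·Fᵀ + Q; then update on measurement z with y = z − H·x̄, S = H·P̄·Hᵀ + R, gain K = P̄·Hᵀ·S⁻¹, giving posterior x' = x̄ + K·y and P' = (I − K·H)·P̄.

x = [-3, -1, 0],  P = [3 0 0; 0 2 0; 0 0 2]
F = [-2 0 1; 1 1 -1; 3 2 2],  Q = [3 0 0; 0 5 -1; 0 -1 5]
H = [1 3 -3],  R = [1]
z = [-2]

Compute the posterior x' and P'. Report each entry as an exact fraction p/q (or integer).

x' = [337/90, -958/225, -532/225]
P' = [257/18 -374/45 -161/45; -374/45 2692/225 2068/225; -161/45 2068/225 1822/225]

x̄ = F·x = [6, -4, -11]
P̄ = F·P·Fᵀ + Q = [17 -8 -14; -8 12 8; -14 8 48]
y = z − H·x̄ = [-29]
S = H·P̄·Hᵀ + R = [450]
K = P̄·Hᵀ·S⁻¹ = [7/90; 2/225; -67/225]
x' = x̄ + K·y = [337/90, -958/225, -532/225]
P' = (I − K·H)·P̄ = [257/18 -374/45 -161/45; -374/45 2692/225 2068/225; -161/45 2068/225 1822/225]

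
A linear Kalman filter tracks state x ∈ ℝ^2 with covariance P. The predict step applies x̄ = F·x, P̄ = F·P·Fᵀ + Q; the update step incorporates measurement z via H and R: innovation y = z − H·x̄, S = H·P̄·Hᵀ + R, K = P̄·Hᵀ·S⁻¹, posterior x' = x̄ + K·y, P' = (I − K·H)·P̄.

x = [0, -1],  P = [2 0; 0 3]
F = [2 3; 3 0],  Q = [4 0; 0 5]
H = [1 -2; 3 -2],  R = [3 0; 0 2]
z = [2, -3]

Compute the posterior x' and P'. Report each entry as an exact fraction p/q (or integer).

x' = [-31503/13117, -27628/13117]
P' = [15294/13117 16638/13117; 16638/13117 21975/13117]

x̄ = F·x = [-3, 0]
P̄ = F·P·Fᵀ + Q = [39 12; 12 23]
y = z − H·x̄ = [5, 6]
S = H·P̄·Hᵀ + R = [86 113; 113 301]
K = P̄·Hᵀ·S⁻¹ = [-5994/13117 6303/13117; -9104/13117 2982/13117]
x' = x̄ + K·y = [-31503/13117, -27628/13117]
P' = (I − K·H)·P̄ = [15294/13117 16638/13117; 16638/13117 21975/13117]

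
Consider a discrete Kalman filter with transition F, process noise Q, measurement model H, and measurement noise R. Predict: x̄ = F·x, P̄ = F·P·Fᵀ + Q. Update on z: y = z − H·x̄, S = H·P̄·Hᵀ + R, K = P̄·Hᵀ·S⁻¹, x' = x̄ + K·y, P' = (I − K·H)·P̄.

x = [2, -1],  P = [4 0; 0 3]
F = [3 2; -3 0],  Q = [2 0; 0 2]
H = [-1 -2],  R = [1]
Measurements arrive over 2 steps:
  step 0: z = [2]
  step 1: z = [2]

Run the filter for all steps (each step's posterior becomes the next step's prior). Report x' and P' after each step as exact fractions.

step 0: x' = [104/59, -114/59], P' = [2466/59 -1244/59; -1244/59 642/59]
step 1: x' = [-82100/40339, 500/40339], P' = [354096/40339 -186802/40339; -186802/40339 108348/40339]

step 0: x̄ = F·x = [4, -6]
step 0: P̄ = F·P·Fᵀ + Q = [50 -36; -36 38]
step 0: y = z − H·x̄ = [-6]
step 0: S = H·P̄·Hᵀ + R = [59]
step 0: K = P̄·Hᵀ·S⁻¹ = [22/59; -40/59]
step 0: x' = x̄ + K·y = [104/59, -114/59]
step 0: P' = (I − K·H)·P̄ = [2466/59 -1244/59; -1244/59 642/59]
step 1: x̄ = F·x = [84/59, -312/59]
step 1: P̄ = F·P·Fᵀ + Q = [9952/59 -14730/59; -14730/59 22312/59]
step 1: y = z − H·x̄ = [-422/59]
step 1: S = H·P̄·Hᵀ + R = [40339/59]
step 1: K = P̄·Hᵀ·S⁻¹ = [19508/40339; -29894/40339]
step 1: x' = x̄ + K·y = [-82100/40339, 500/40339]
step 1: P' = (I − K·H)·P̄ = [354096/40339 -186802/40339; -186802/40339 108348/40339]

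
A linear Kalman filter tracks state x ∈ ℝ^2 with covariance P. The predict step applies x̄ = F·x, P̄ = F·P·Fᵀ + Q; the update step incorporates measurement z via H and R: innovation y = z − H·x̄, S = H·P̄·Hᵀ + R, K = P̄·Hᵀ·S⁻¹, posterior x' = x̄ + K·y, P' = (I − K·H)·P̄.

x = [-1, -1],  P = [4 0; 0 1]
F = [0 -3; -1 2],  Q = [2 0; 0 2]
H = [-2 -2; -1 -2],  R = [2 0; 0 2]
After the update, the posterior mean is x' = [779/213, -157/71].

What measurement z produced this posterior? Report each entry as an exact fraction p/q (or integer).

z = [-3, 1]

x̄ = F·x = [3, -1]
P̄ = F·P·Fᵀ + Q = [11 -6; -6 10]
S = H·P̄·Hᵀ + R = [38 26; 26 29]
K = P̄·Hᵀ·S⁻¹ = [-158/213 149/213; 22/71 -54/71]
x' − x̄ = [140/213, -86/71] = K·y
y = (KᵀK)⁻¹·Kᵀ·(x' − x̄) = [1, 2]
z = y + H·x̄ = [1, 2] + [-4, -1] = [-3, 1]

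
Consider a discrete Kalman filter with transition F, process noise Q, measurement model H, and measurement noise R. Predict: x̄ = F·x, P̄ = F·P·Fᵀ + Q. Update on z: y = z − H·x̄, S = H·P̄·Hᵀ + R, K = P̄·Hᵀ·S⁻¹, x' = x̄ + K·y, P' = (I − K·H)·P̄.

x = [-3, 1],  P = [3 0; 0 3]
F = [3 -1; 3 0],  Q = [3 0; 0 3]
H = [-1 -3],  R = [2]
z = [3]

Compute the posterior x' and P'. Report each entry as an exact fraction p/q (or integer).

x' = [-794/467, -225/467]
P' = [2415/467 -729/467; -729/467 321/467]

x̄ = F·x = [-10, -9]
P̄ = F·P·Fᵀ + Q = [33 27; 27 30]
y = z − H·x̄ = [-34]
S = H·P̄·Hᵀ + R = [467]
K = P̄·Hᵀ·S⁻¹ = [-114/467; -117/467]
x' = x̄ + K·y = [-794/467, -225/467]
P' = (I − K·H)·P̄ = [2415/467 -729/467; -729/467 321/467]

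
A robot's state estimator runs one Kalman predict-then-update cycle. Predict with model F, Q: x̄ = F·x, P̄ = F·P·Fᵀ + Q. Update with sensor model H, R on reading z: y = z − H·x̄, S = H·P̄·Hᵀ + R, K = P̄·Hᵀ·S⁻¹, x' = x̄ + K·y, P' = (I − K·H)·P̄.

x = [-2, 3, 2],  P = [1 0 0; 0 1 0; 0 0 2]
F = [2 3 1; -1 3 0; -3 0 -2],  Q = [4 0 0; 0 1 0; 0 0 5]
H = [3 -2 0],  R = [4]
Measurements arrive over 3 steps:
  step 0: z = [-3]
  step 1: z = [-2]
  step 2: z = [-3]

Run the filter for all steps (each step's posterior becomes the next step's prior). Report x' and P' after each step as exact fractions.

step 0: x' = [859/135, 1487/135, 38/15], P' = [716/135 988/135 22/15; 988/135 1484/135 41/15; 22/15 41/15 62/5]
step 1: x' = [277585/71878, 951253/143756, 144158/35939], P' = [226721/35939 611869/71878 113642/35939; 611869/71878 1773941/143756 192105/35939; 113642/35939 192105/35939 840831/35939]
step 2: x' = [84314707/68330491, 667990825/204991473, 514971604/204991473], P' = [475330164/68330491 649936720/68330491 396146016/68330491; 649936720/68330491 2845368322/204991473 1920524116/204991473; 396146016/68330491 1920524116/204991473 6571179145/204991473]

step 0: x̄ = F·x = [7, 11, 2]
step 0: P̄ = F·P·Fᵀ + Q = [19 7 -10; 7 11 3; -10 3 22]
step 0: y = z − H·x̄ = [-2]
step 0: S = H·P̄·Hᵀ + R = [135]
step 0: K = P̄·Hᵀ·S⁻¹ = [43/135; -1/135; -4/15]
step 0: x' = x̄ + K·y = [859/135, 1487/135, 38/15]
step 0: P' = (I − K·H)·P̄ = [716/135 988/135 22/15; 988/135 1484/135 41/15; 22/15 41/15 62/5]
step 1: x̄ = F·x = [6521/135, 3602/135, -1087/45]
step 1: P̄ = F·P·Fᵀ + Q = [33296/135 15797/135 -6712/45; 15797/135 8279/135 -2854/45; -6712/45 -2854/45 1799/15]
step 1: y = z − H·x̄ = [-12629/135]
step 1: S = H·P̄·Hᵀ + R = [143756/135]
step 1: K = P̄·Hᵀ·S⁻¹ = [34147/71878; 30833/143756; -10821/35939]
step 1: x' = x̄ + K·y = [277585/71878, 951253/143756, 144158/35939]
step 1: P' = (I − K·H)·P̄ = [226721/35939 611869/71878 113642/35939; 611869/71878 1773941/143756 192105/35939; 113642/35939 192105/35939 840831/35939]
step 2: x̄ = F·x = [4540731/143756, 2298589/143756, -1409387/71878]
step 2: P̄ = F·P·Fᵀ + Q = [44645001/143756 19673607/143756 -15487045/71878; 19673607/143756 9673681/143756 -5997187/71878; -15487045/71878 -5997187/71878 6947212/35939]
step 2: y = z − H·x̄ = [-9456283/143756]
step 2: S = H·P̄·Hᵀ + R = [204991473/143756]
step 2: K = P̄·Hᵀ·S⁻¹ = [31529263/68330491; 39673459/204991473; -68933522/204991473]
step 2: x' = x̄ + K·y = [84314707/68330491, 667990825/204991473, 514971604/204991473]
step 2: P' = (I − K·H)·P̄ = [475330164/68330491 649936720/68330491 396146016/68330491; 649936720/68330491 2845368322/204991473 1920524116/204991473; 396146016/68330491 1920524116/204991473 6571179145/204991473]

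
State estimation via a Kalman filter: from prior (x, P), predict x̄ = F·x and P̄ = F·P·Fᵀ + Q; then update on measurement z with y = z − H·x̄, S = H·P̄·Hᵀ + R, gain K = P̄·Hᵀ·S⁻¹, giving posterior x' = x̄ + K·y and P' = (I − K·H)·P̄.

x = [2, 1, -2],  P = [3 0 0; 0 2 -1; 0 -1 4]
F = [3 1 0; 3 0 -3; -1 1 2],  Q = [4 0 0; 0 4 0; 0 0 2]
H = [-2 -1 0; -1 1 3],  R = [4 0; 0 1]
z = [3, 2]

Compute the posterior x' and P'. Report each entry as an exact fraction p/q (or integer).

x̄ = F·x = [7, 12, -5]
P̄ = F·P·Fᵀ + Q = [33 30 -9; 30 67 -30; -9 -30 19]
y = z − H·x̄ = [29, 12]
S = H·P̄·Hᵀ + R = [323 113; 113 86]
K = P̄·Hᵀ·S⁻¹ = [-1622/5003 386/5003; -4933/15009 -2768/15009; 20/5003 2068/5003]
x' = x̄ + K·y = [-7385/5003, 3835/15009, 381/5003]
P' = (I − K·H)·P̄ = [20967/5003 -35446/5003 18933/5003; -35446/5003 232408/15009 -37946/5003; 18933/5003 -37946/5003 19649/5003]

x' = [-7385/5003, 3835/15009, 381/5003]
P' = [20967/5003 -35446/5003 18933/5003; -35446/5003 232408/15009 -37946/5003; 18933/5003 -37946/5003 19649/5003]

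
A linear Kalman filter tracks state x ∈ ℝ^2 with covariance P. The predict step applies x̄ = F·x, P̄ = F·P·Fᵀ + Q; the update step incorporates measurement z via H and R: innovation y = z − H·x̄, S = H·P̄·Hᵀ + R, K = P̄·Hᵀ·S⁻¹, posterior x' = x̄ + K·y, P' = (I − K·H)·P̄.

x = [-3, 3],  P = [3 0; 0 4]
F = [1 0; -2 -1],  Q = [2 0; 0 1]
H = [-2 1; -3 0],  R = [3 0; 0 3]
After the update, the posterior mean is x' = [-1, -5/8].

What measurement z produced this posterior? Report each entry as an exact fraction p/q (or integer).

z = [1, 3]

x̄ = F·x = [-3, 3]
P̄ = F·P·Fᵀ + Q = [5 -6; -6 17]
S = H·P̄·Hᵀ + R = [64 48; 48 48]
K = P̄·Hᵀ·S⁻¹ = [-1/16 -1/4; 11/16 -5/16]
x' − x̄ = [2, -29/8] = K·y
y = (KᵀK)⁻¹·Kᵀ·(x' − x̄) = [-8, -6]
z = y + H·x̄ = [-8, -6] + [9, 9] = [1, 3]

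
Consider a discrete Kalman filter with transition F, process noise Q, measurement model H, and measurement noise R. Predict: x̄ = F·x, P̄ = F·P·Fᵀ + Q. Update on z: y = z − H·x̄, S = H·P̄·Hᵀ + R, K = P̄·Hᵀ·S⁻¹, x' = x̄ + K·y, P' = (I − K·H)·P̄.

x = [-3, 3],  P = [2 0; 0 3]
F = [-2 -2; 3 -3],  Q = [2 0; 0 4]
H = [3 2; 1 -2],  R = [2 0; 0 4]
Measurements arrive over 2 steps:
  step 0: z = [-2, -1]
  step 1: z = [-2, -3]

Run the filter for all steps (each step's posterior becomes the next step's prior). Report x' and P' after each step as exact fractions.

step 0: x̄ = F·x = [0, -18]
step 0: P̄ = F·P·Fᵀ + Q = [22 6; 6 49]
step 0: y = z − H·x̄ = [34, -37]
step 0: S = H·P̄·Hᵀ + R = [468 -154; -154 198]
step 0: K = P̄·Hᵀ·S⁻¹ = [386/1567 4173/17237; 200/1567 -6298/17237]
step 0: x' = x̄ + K·y = [-10037/17237, -2440/17237]
step 0: P' = (I − K·H)·P̄ = [6296/17237 -5198/17237; -5198/17237 9997/17237]
step 1: x̄ = F·x = [24954/17237, -22791/17237]
step 1: P̄ = F·P·Fᵀ + Q = [58062/17237 22206/17237; 22206/17237 309149/17237]
step 1: y = z − H·x̄ = [-63754/17237, -122247/17237]
step 1: S = H·P̄·Hᵀ + R = [2060100/17237 -1151234/17237; -1151234/17237 1274782/17237]
step 1: K = P̄·Hᵀ·S⁻¹ = [4269582/18866953 579687/2695279; 2710408/18866953 -910646/2695279]
step 1: x' = x̄ + K·y = [-17256597/18866953, 10237867/18866953]
step 1: P' = (I − K·H)·P̄ = [6192600/18866953 -5019318/18866953; -5019318/18866953 10239385/18866953]

step 0: x' = [-10037/17237, -2440/17237], P' = [6296/17237 -5198/17237; -5198/17237 9997/17237]
step 1: x' = [-17256597/18866953, 10237867/18866953], P' = [6192600/18866953 -5019318/18866953; -5019318/18866953 10239385/18866953]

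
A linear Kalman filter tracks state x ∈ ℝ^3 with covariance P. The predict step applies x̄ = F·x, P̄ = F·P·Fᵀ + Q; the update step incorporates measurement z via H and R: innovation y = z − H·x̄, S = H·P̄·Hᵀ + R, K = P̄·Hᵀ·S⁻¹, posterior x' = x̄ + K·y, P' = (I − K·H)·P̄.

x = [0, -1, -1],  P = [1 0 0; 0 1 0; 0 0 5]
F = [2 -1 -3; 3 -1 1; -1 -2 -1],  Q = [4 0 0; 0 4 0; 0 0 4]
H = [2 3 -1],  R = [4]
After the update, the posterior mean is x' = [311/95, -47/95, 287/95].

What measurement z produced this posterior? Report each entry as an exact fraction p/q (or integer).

x̄ = F·x = [4, 0, 3]
P̄ = F·P·Fᵀ + Q = [54 -8 15; -8 19 -6; 15 -6 14]
S = H·P̄·Hᵀ + R = [285]
K = P̄·Hᵀ·S⁻¹ = [23/95; 47/285; -2/285]
x' − x̄ = [-69/95, -47/95, 2/95] = K·y
y = (KᵀK)⁻¹·Kᵀ·(x' − x̄) = [-3]
z = y + H·x̄ = [-3] + [5] = [2]

z = [2]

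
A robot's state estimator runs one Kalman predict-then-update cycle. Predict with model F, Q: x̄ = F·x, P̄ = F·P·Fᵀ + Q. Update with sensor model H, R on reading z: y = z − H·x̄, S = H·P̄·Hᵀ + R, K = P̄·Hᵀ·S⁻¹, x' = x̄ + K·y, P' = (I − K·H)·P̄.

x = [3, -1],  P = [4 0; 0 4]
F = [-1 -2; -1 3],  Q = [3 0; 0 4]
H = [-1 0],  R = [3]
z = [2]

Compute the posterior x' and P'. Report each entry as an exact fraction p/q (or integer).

x̄ = F·x = [-1, -6]
P̄ = F·P·Fᵀ + Q = [23 -20; -20 44]
y = z − H·x̄ = [1]
S = H·P̄·Hᵀ + R = [26]
K = P̄·Hᵀ·S⁻¹ = [-23/26; 10/13]
x' = x̄ + K·y = [-49/26, -68/13]
P' = (I − K·H)·P̄ = [69/26 -30/13; -30/13 372/13]

x' = [-49/26, -68/13]
P' = [69/26 -30/13; -30/13 372/13]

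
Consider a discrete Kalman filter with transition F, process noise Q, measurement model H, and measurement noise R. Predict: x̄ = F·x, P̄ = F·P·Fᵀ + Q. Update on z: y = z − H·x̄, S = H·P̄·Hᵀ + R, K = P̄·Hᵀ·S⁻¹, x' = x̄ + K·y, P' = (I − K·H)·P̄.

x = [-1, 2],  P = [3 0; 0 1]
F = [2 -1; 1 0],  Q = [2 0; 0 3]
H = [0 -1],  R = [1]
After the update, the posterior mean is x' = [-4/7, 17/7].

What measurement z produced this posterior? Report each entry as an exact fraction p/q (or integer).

z = [-3]

x̄ = F·x = [-4, -1]
P̄ = F·P·Fᵀ + Q = [15 6; 6 6]
S = H·P̄·Hᵀ + R = [7]
K = P̄·Hᵀ·S⁻¹ = [-6/7; -6/7]
x' − x̄ = [24/7, 24/7] = K·y
y = (KᵀK)⁻¹·Kᵀ·(x' − x̄) = [-4]
z = y + H·x̄ = [-4] + [1] = [-3]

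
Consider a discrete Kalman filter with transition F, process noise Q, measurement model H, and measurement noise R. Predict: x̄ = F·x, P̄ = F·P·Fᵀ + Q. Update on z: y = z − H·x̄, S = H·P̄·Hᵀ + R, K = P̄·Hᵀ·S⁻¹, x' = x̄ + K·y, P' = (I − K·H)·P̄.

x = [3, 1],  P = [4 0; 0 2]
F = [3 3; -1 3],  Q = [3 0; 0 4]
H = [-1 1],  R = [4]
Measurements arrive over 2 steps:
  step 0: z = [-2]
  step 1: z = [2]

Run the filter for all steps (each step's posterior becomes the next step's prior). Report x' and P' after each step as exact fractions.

step 0: x' = [26/5, 8/3], P' = [558/25 98/5; 98/5 62/3]
step 1: x' = [-71252/9203, -55126/9203], P' = [432972/9203 382368/9203; 382368/9203 368176/9203]

step 0: x̄ = F·x = [12, 0]
step 0: P̄ = F·P·Fᵀ + Q = [57 6; 6 26]
step 0: y = z − H·x̄ = [10]
step 0: S = H·P̄·Hᵀ + R = [75]
step 0: K = P̄·Hᵀ·S⁻¹ = [-17/25; 4/15]
step 0: x' = x̄ + K·y = [26/5, 8/3]
step 0: P' = (I − K·H)·P̄ = [558/25 98/5; 98/5 62/3]
step 1: x̄ = F·x = [118/5, 14/5]
step 1: P̄ = F·P·Fᵀ + Q = [18567/25 5916/25; 5916/25 2368/25]
step 1: y = z − H·x̄ = [114/5]
step 1: S = H·P̄·Hᵀ + R = [9203/25]
step 1: K = P̄·Hᵀ·S⁻¹ = [-12651/9203; -3548/9203]
step 1: x' = x̄ + K·y = [-71252/9203, -55126/9203]
step 1: P' = (I − K·H)·P̄ = [432972/9203 382368/9203; 382368/9203 368176/9203]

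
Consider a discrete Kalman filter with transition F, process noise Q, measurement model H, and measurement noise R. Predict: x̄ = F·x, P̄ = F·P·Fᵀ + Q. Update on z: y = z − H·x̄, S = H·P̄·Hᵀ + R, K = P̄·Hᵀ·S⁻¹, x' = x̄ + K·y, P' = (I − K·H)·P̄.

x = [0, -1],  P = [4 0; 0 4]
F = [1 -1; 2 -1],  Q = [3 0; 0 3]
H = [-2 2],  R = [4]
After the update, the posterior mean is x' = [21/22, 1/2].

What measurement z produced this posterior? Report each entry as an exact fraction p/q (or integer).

x̄ = F·x = [1, 1]
P̄ = F·P·Fᵀ + Q = [11 12; 12 23]
S = H·P̄·Hᵀ + R = [44]
K = P̄·Hᵀ·S⁻¹ = [1/22; 1/2]
x' − x̄ = [-1/22, -1/2] = K·y
y = (KᵀK)⁻¹·Kᵀ·(x' − x̄) = [-1]
z = y + H·x̄ = [-1] + [0] = [-1]

z = [-1]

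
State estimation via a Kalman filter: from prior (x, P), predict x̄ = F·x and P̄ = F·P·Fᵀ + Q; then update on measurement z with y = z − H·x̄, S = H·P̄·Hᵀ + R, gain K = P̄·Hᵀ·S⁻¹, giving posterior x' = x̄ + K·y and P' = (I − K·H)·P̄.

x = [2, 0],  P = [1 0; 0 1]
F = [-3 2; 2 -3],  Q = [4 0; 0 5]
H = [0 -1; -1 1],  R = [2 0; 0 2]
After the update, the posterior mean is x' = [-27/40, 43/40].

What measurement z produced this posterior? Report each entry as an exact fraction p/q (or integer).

z = [-2, 1]

x̄ = F·x = [-6, 4]
P̄ = F·P·Fᵀ + Q = [17 -12; -12 18]
S = H·P̄·Hᵀ + R = [20 -30; -30 61]
K = P̄·Hᵀ·S⁻¹ = [-69/160 -11/16; -99/160 3/16]
x' − x̄ = [213/40, -117/40] = K·y
y = (KᵀK)⁻¹·Kᵀ·(x' − x̄) = [2, -9]
z = y + H·x̄ = [2, -9] + [-4, 10] = [-2, 1]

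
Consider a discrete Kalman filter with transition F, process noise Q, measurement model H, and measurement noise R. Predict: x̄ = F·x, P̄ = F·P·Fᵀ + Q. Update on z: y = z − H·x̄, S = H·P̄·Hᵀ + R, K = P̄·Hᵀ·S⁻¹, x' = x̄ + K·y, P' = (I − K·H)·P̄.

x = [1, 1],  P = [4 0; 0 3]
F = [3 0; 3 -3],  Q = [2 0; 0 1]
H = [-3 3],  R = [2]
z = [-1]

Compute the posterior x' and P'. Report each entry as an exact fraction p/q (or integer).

x̄ = F·x = [3, 0]
P̄ = F·P·Fᵀ + Q = [38 36; 36 64]
y = z − H·x̄ = [8]
S = H·P̄·Hᵀ + R = [272]
K = P̄·Hᵀ·S⁻¹ = [-3/136; 21/68]
x' = x̄ + K·y = [48/17, 42/17]
P' = (I − K·H)·P̄ = [2575/68 1287/34; 1287/34 647/17]

x' = [48/17, 42/17]
P' = [2575/68 1287/34; 1287/34 647/17]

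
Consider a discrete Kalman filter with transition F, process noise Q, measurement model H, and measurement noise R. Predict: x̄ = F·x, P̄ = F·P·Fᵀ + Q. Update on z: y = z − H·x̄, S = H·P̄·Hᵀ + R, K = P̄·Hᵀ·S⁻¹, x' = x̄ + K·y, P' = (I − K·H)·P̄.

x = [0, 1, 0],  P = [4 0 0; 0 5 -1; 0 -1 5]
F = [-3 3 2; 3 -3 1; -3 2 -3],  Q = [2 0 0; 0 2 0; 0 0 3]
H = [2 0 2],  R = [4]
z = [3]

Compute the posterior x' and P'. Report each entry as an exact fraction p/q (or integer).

x' = [204/145, -31/29, 61/580]
P' = [4483/145 140/29 -4417/145; 140/29 166/29 -156/29; -4417/145 -156/29 8991/290]

x̄ = F·x = [3, -3, 2]
P̄ = F·P·Fᵀ + Q = [91 -68 41; -68 94 -92; 41 -92 116]
y = z − H·x̄ = [-7]
S = H·P̄·Hᵀ + R = [1160]
K = P̄·Hᵀ·S⁻¹ = [33/145; -8/29; 157/580]
x' = x̄ + K·y = [204/145, -31/29, 61/580]
P' = (I − K·H)·P̄ = [4483/145 140/29 -4417/145; 140/29 166/29 -156/29; -4417/145 -156/29 8991/290]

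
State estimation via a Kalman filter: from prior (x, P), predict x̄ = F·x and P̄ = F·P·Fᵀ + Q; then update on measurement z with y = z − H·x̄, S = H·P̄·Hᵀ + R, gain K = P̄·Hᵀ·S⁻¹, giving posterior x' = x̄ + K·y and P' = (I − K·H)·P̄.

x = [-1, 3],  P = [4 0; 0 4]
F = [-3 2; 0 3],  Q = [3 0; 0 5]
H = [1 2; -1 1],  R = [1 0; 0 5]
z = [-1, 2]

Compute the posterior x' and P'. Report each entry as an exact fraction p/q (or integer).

x' = [-25015/16739, 257/881]
P' = [35534/16739 -789/881; -789/881 541/881]

x̄ = F·x = [9, 9]
P̄ = F·P·Fᵀ + Q = [55 24; 24 41]
y = z − H·x̄ = [-28, 2]
S = H·P̄·Hᵀ + R = [316 3; 3 53]
K = P̄·Hᵀ·S⁻¹ = [5552/16739 -10105/16739; 293/881 266/881]
x' = x̄ + K·y = [-25015/16739, 257/881]
P' = (I − K·H)·P̄ = [35534/16739 -789/881; -789/881 541/881]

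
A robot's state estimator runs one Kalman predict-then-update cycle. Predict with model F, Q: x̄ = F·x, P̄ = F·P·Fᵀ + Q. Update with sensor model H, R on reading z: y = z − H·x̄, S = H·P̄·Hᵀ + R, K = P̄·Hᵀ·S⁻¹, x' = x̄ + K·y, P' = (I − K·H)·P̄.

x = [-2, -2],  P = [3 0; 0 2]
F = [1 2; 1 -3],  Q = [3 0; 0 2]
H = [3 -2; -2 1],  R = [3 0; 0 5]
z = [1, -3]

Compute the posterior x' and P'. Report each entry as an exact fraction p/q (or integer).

x' = [-526/2231, -2545/2231]
P' = [5753/2231 8541/2231; 8541/2231 14082/2231]

x̄ = F·x = [-6, 4]
P̄ = F·P·Fᵀ + Q = [14 -9; -9 23]
y = z − H·x̄ = [27, -19]
S = H·P̄·Hᵀ + R = [329 -193; -193 120]
K = P̄·Hᵀ·S⁻¹ = [59/2231 -593/2231; -847/2231 -600/2231]
x' = x̄ + K·y = [-526/2231, -2545/2231]
P' = (I − K·H)·P̄ = [5753/2231 8541/2231; 8541/2231 14082/2231]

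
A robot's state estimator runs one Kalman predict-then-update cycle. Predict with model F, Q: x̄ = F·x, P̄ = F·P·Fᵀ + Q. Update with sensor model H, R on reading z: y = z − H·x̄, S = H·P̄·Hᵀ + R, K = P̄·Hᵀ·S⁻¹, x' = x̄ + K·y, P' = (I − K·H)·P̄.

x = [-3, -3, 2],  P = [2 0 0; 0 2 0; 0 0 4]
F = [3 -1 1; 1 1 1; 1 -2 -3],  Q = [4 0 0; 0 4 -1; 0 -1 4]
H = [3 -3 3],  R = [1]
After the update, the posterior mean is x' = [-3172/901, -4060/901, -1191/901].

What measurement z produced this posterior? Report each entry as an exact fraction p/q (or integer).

x̄ = F·x = [-4, -4, -3]
P̄ = F·P·Fᵀ + Q = [28 8 -2; 8 12 -15; -2 -15 50]
S = H·P̄·Hᵀ + R = [901]
K = P̄·Hᵀ·S⁻¹ = [54/901; -57/901; 189/901]
x' − x̄ = [432/901, -456/901, 1512/901] = K·y
y = (KᵀK)⁻¹·Kᵀ·(x' − x̄) = [8]
z = y + H·x̄ = [8] + [-9] = [-1]

z = [-1]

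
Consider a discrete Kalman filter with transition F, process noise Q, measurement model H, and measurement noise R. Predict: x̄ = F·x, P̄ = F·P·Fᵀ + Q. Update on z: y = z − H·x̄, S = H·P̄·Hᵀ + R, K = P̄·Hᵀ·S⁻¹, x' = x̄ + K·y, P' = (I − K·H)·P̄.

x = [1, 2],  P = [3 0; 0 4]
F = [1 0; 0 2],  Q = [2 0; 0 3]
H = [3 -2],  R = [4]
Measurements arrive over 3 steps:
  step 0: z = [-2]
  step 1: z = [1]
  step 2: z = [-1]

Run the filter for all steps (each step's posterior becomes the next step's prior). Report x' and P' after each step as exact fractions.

step 0: x' = [34/25, 386/125], P' = [16/5 114/25; 114/25 931/125]
step 1: x' = [1545/1511, 5845/4533], P' = [7712/1511 11678/1511; 11678/1511 57329/4533]
step 2: x' = [200605/219397, 415548/219397], P' = [1349568/219397 2067882/219397; 2067882/219397 3377449/219397]

step 0: x̄ = F·x = [1, 4]
step 0: P̄ = F·P·Fᵀ + Q = [5 0; 0 19]
step 0: y = z − H·x̄ = [3]
step 0: S = H·P̄·Hᵀ + R = [125]
step 0: K = P̄·Hᵀ·S⁻¹ = [3/25; -38/125]
step 0: x' = x̄ + K·y = [34/25, 386/125]
step 0: P' = (I − K·H)·P̄ = [16/5 114/25; 114/25 931/125]
step 1: x̄ = F·x = [34/25, 772/125]
step 1: P̄ = F·P·Fᵀ + Q = [26/5 228/25; 228/25 4099/125]
step 1: y = z − H·x̄ = [1159/125]
step 1: S = H·P̄·Hᵀ + R = [9066/125]
step 1: K = P̄·Hᵀ·S⁻¹ = [-55/1511; -2389/4533]
step 1: x' = x̄ + K·y = [1545/1511, 5845/4533]
step 1: P' = (I − K·H)·P̄ = [7712/1511 11678/1511; 11678/1511 57329/4533]
step 2: x̄ = F·x = [1545/1511, 11690/4533]
step 2: P̄ = F·P·Fᵀ + Q = [10734/1511 23356/1511; 23356/1511 242915/4533]
step 2: y = z − H·x̄ = [4942/4533]
step 2: S = H·P̄·Hᵀ + R = [438794/4533]
step 2: K = P̄·Hᵀ·S⁻¹ = [-21765/219397; -137813/219397]
step 2: x' = x̄ + K·y = [200605/219397, 415548/219397]
step 2: P' = (I − K·H)·P̄ = [1349568/219397 2067882/219397; 2067882/219397 3377449/219397]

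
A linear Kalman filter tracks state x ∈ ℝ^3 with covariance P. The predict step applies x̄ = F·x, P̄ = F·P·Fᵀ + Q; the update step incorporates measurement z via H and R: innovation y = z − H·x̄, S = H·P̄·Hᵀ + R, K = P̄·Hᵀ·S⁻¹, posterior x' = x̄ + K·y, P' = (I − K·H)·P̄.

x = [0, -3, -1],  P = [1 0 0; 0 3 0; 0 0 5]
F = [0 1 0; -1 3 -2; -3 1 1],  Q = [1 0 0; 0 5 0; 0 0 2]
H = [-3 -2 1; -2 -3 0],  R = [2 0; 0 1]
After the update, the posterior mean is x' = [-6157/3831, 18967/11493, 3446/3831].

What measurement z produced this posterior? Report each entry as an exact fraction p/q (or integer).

x̄ = F·x = [-3, -7, -4]
P̄ = F·P·Fᵀ + Q = [4 9 3; 9 53 2; 3 2 19]
S = H·P̄·Hᵀ + R = [351 447; 447 602]
K = P̄·Hᵀ·S⁻¹ = [-203/3831 -24/1277; 257/11493 -1190/3831; 2992/3831 -766/1277]
x' − x̄ = [5336/3831, 99418/11493, 18770/3831] = K·y
y = (KᵀK)⁻¹·Kᵀ·(x' − x̄) = [-16, -29]
z = y + H·x̄ = [-16, -29] + [19, 27] = [3, -2]

z = [3, -2]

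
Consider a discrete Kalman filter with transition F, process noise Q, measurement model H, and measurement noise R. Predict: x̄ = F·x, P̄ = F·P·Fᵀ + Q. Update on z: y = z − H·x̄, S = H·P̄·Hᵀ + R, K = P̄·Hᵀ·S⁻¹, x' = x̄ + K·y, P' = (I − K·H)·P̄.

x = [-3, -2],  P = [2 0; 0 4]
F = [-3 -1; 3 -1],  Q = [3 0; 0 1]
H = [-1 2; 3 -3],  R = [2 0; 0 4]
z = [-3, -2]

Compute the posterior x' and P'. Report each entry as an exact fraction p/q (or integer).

x' = [-9801/5479, -9271/5479]
P' = [13086/5479 9742/5479; 9742/5479 8522/5479]

x̄ = F·x = [11, -7]
P̄ = F·P·Fᵀ + Q = [25 -14; -14 23]
y = z − H·x̄ = [22, -56]
S = H·P̄·Hᵀ + R = [175 -339; -339 688]
K = P̄·Hᵀ·S⁻¹ = [3199/5479 2508/5479; 3651/5479 915/5479]
x' = x̄ + K·y = [-9801/5479, -9271/5479]
P' = (I − K·H)·P̄ = [13086/5479 9742/5479; 9742/5479 8522/5479]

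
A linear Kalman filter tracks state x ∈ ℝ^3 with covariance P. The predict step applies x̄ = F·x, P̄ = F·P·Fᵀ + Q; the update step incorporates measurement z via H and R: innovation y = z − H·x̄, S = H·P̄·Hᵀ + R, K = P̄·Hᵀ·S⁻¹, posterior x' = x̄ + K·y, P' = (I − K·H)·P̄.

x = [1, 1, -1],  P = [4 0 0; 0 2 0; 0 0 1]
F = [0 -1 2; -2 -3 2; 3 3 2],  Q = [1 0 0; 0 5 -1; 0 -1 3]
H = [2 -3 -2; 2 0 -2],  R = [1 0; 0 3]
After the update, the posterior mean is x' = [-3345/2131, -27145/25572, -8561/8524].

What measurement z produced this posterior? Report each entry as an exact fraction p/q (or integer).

z = [2, -1]

x̄ = F·x = [-3, -7, 4]
P̄ = F·P·Fᵀ + Q = [7 10 -2; 10 43 -39; -2 -39 61]
S = H·P̄·Hᵀ + R = [88 -6; -6 291]
K = P̄·Hᵀ·S⁻¹ = [-282/2131 126/2131; -2811/8524 4219/12786; -1125/8524 -1857/4262]
x' − x̄ = [3048/2131, 151859/25572, -42657/8524] = K·y
y = (KᵀK)⁻¹·Kᵀ·(x' − x̄) = [-5, 13]
z = y + H·x̄ = [-5, 13] + [7, -14] = [2, -1]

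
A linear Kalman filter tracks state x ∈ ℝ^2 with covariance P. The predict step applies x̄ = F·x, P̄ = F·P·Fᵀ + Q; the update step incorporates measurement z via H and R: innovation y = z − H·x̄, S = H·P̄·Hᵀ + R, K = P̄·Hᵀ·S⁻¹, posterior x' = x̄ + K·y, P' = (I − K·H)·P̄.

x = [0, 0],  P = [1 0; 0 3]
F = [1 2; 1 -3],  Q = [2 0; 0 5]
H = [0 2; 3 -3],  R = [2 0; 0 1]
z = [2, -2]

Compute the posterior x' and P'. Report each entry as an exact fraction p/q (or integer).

x̄ = F·x = [0, 0]
P̄ = F·P·Fᵀ + Q = [15 -17; -17 33]
y = z − H·x̄ = [2, -2]
S = H·P̄·Hᵀ + R = [134 -300; -300 739]
K = P̄·Hᵀ·S⁻¹ = [1837/4513 1332/4513; 1887/4513 -150/4513]
x' = x̄ + K·y = [1010/4513, 4074/4513]
P' = (I − K·H)·P̄ = [2281/4513 1837/4513; 1837/4513 1887/4513]

x' = [1010/4513, 4074/4513]
P' = [2281/4513 1837/4513; 1837/4513 1887/4513]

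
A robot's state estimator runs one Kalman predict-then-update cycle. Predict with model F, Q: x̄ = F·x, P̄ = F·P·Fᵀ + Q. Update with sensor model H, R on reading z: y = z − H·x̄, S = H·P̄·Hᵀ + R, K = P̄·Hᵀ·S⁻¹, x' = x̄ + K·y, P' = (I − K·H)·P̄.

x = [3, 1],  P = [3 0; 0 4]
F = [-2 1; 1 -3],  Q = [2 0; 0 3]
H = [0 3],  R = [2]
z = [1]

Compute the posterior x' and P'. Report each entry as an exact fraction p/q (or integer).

x̄ = F·x = [-5, 0]
P̄ = F·P·Fᵀ + Q = [18 -18; -18 42]
y = z − H·x̄ = [1]
S = H·P̄·Hᵀ + R = [380]
K = P̄·Hᵀ·S⁻¹ = [-27/190; 63/190]
x' = x̄ + K·y = [-977/190, 63/190]
P' = (I − K·H)·P̄ = [981/95 -9/95; -9/95 21/95]

x' = [-977/190, 63/190]
P' = [981/95 -9/95; -9/95 21/95]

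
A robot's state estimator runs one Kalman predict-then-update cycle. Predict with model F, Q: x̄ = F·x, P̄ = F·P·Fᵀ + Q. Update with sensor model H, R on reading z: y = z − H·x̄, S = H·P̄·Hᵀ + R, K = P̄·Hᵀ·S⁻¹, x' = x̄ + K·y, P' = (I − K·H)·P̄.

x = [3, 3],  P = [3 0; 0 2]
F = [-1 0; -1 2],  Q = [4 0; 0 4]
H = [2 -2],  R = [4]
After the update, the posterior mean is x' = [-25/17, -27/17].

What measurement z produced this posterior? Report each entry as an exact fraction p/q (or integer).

x̄ = F·x = [-3, 3]
P̄ = F·P·Fᵀ + Q = [7 3; 3 15]
S = H·P̄·Hᵀ + R = [68]
K = P̄·Hᵀ·S⁻¹ = [2/17; -6/17]
x' − x̄ = [26/17, -78/17] = K·y
y = (KᵀK)⁻¹·Kᵀ·(x' − x̄) = [13]
z = y + H·x̄ = [13] + [-12] = [1]

z = [1]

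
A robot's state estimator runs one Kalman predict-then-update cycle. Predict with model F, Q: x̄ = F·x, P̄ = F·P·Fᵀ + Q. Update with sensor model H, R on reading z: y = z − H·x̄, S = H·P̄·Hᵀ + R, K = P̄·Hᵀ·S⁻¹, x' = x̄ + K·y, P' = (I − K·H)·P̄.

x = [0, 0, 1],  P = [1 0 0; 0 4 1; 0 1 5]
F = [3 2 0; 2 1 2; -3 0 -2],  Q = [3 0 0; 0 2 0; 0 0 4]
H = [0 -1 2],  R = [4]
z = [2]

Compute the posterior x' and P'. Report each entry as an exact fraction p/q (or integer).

x̄ = F·x = [0, 2, -2]
P̄ = F·P·Fᵀ + Q = [28 18 -13; 18 34 -28; -13 -28 33]
y = z − H·x̄ = [8]
S = H·P̄·Hᵀ + R = [282]
K = P̄·Hᵀ·S⁻¹ = [-22/141; -15/47; 1/3]
x' = x̄ + K·y = [-176/141, -26/47, 2/3]
P' = (I − K·H)·P̄ = [2980/141 186/47 5/3; 186/47 248/47 2; 5/3 2 5/3]

x' = [-176/141, -26/47, 2/3]
P' = [2980/141 186/47 5/3; 186/47 248/47 2; 5/3 2 5/3]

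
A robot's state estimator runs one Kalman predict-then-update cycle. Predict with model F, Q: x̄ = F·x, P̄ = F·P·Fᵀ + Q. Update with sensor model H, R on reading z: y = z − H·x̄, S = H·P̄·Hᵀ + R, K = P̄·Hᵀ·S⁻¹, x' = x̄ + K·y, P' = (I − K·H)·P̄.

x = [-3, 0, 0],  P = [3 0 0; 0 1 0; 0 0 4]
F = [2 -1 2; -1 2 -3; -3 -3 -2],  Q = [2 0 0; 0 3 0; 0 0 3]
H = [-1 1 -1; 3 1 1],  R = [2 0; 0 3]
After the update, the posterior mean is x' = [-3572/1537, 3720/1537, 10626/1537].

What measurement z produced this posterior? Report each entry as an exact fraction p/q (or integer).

z = [-2, 3]

x̄ = F·x = [-6, 3, 9]
P̄ = F·P·Fᵀ + Q = [31 -32 -31; -32 46 27; -31 27 55]
S = H·P̄·Hᵀ + R = [82 -42; -42 59]
K = P̄·Hᵀ·S⁻¹ = [-314/1537 558/1537; 2043/3074 128/1537; -285/3074 -388/1537]
x' − x̄ = [5650/1537, -891/1537, -3207/1537] = K·y
y = (KᵀK)⁻¹·Kᵀ·(x' − x̄) = [-2, 9]
z = y + H·x̄ = [-2, 9] + [0, -6] = [-2, 3]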